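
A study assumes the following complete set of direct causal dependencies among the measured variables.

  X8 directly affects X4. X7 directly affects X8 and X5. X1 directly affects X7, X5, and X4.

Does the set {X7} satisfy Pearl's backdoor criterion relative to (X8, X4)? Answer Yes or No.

Yes

Backdoor paths from X8 to X4 (paths whose first edge points into X8):
  P1: X8 <- X7 <- X1 -> X4
  P2: X8 <- X7 -> X5 <- X1 -> X4
Condition 1 (no descendant of X8 in the set): holds — descendants of X8 are {X4}; none are in {X7}.
Condition 2 (every backdoor path blocked by {X7}):
  P1: blocked at chain node X7 ∈ conditioning set.
  P2: blocked at fork node X7 ∈ conditioning set.
{X7} satisfies the backdoor criterion.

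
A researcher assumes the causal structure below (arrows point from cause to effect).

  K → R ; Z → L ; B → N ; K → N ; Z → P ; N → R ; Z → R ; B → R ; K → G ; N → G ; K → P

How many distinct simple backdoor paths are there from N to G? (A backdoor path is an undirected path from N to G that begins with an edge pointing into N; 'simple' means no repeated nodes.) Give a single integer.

3

A backdoor path from N to G is any simple undirected path whose first edge points into N (i.e. leaves N via a parent).
Parents of N: {B, K}.
Enumerating:
  P1: N <- B -> R <- Z -> P <- K -> G
  P2: N <- B -> R <- K -> G
  P3: N <- K -> G
That exhausts the simple backdoor paths. Count: 3.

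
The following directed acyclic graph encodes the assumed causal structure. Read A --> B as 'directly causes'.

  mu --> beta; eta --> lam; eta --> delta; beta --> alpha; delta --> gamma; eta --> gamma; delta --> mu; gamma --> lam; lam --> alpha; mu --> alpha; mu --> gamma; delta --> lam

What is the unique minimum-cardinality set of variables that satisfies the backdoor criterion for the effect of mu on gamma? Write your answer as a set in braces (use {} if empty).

{delta}

Variables eligible for adjustment (non-descendants of mu, excluding mu and gamma): {delta, eta}.
Backdoor paths from mu to gamma:
  P1: mu <- delta <- eta -> gamma
  P2: mu <- delta <- eta -> lam <- gamma
  P3: mu <- delta -> gamma
  P4: mu <- delta -> lam <- eta -> gamma
  P5: mu <- delta -> lam <- gamma
The empty set is not sufficient: P1 (mu <- delta <- eta -> gamma) has no collider blocking it and no conditioned non-collider, so it is open.
Try {delta}:
  P1: blocked at chain node delta ∈ conditioning set.
  P2: blocked at chain node delta ∈ conditioning set.
  P3: blocked at fork node delta ∈ conditioning set.
  P4: blocked at fork node delta ∈ conditioning set.
  P5: blocked at fork node delta ∈ conditioning set.
{delta} contains no descendant of mu and blocks every backdoor path.
No other singleton works — e.g. {eta} leaves P3 open — so {delta} is the unique smallest valid adjustment set.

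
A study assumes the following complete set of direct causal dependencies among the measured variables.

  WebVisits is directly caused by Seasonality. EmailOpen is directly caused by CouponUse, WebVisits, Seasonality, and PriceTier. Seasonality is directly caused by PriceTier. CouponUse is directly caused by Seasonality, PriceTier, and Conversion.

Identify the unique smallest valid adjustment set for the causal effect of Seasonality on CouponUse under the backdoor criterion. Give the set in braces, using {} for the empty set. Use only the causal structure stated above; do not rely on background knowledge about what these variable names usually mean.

{PriceTier}

Variables eligible for adjustment (non-descendants of Seasonality, excluding Seasonality and CouponUse): {Conversion, PriceTier}.
Backdoor paths from Seasonality to CouponUse:
  P1: Seasonality <- PriceTier -> CouponUse
  P2: Seasonality <- PriceTier -> EmailOpen <- CouponUse
The empty set is not sufficient: P1 (Seasonality <- PriceTier -> CouponUse) has no collider blocking it and no conditioned non-collider, so it is open.
Try {PriceTier}:
  P1: blocked at fork node PriceTier ∈ conditioning set.
  P2: blocked at fork node PriceTier ∈ conditioning set.
{PriceTier} contains no descendant of Seasonality and blocks every backdoor path.
No other singleton works — e.g. {Conversion} leaves P1 open — so {PriceTier} is the unique smallest valid adjustment set.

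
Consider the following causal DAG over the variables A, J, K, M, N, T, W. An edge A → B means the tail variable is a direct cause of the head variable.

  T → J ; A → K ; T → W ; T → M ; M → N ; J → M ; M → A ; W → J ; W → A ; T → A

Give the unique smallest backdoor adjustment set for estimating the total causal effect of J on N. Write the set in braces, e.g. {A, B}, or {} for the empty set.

{T}

Variables eligible for adjustment (non-descendants of J, excluding J and N): {T, W}.
Backdoor paths from J to N:
  P1: J <- T -> W -> A <- M -> N
  P2: J <- T -> M -> N
  P3: J <- T -> A <- M -> N
  P4: J <- W <- T -> M -> N
  P5: J <- W <- T -> A <- M -> N
  P6: J <- W -> A <- T -> M -> N
  P7: J <- W -> A <- M -> N
The empty set is not sufficient: P2 (J <- T -> M -> N) has no collider blocking it and no conditioned non-collider, so it is open.
Try {T}:
  P1: blocked at fork node T ∈ conditioning set.
  P2: blocked at fork node T ∈ conditioning set.
  P3: blocked at fork node T ∈ conditioning set.
  P4: blocked at fork node T ∈ conditioning set.
  P5: blocked at fork node T ∈ conditioning set.
  P6: blocked at collider A (neither it nor any descendant is in the conditioning set).
  P7: blocked at collider A (neither it nor any descendant is in the conditioning set).
{T} contains no descendant of J and blocks every backdoor path.
No other singleton works — e.g. {W} leaves P2 open — so {T} is the unique smallest valid adjustment set.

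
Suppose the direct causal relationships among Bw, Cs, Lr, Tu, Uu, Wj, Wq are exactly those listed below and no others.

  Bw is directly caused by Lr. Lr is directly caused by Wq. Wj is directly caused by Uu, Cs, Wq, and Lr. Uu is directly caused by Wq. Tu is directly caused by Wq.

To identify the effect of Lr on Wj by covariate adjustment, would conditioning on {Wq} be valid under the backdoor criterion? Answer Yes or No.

Backdoor paths from Lr to Wj (paths whose first edge points into Lr):
  P1: Lr <- Wq -> Uu -> Wj
  P2: Lr <- Wq -> Wj
Condition 1 (no descendant of Lr in the set): holds — descendants of Lr are {Bw, Wj}; none are in {Wq}.
Condition 2 (every backdoor path blocked by {Wq}):
  P1: blocked at fork node Wq ∈ conditioning set.
  P2: blocked at fork node Wq ∈ conditioning set.
{Wq} satisfies the backdoor criterion.

Yes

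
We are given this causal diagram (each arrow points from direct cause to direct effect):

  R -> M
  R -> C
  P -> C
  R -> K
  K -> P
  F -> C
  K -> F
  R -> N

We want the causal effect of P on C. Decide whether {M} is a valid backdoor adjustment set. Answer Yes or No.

No

Backdoor paths from P to C (paths whose first edge points into P):
  P1: P <- K <- R -> C
  P2: P <- K -> F -> C
Condition 1 (no descendant of P in the set): holds — descendants of P are {C}; none are in {M}.
Condition 2 (every backdoor path blocked by {M}):
  P1: open — no interior node is in the conditioning set.
  P2: open — no interior node is in the conditioning set.
{M} does not satisfy the backdoor criterion.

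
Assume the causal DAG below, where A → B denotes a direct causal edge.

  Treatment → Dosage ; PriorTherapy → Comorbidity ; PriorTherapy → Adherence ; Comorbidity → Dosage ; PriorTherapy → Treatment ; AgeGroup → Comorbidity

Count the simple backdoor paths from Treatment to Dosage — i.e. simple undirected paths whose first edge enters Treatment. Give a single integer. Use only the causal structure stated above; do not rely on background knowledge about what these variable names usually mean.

A backdoor path from Treatment to Dosage is any simple undirected path whose first edge points into Treatment (i.e. leaves Treatment via a parent).
Parents of Treatment: {PriorTherapy}.
Enumerating:
  P1: Treatment <- PriorTherapy -> Comorbidity -> Dosage
That exhausts the simple backdoor paths. Count: 1.

1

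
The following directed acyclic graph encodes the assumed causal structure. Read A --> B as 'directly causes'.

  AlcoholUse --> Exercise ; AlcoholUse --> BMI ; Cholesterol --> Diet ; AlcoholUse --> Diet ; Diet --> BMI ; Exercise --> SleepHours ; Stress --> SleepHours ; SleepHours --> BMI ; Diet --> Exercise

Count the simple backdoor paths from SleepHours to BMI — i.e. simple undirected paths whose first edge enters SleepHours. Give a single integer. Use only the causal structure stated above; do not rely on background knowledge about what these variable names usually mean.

4

A backdoor path from SleepHours to BMI is any simple undirected path whose first edge points into SleepHours (i.e. leaves SleepHours via a parent).
Parents of SleepHours: {Exercise, Stress}.
Enumerating:
  P1: SleepHours <- Exercise <- AlcoholUse -> Diet -> BMI
  P2: SleepHours <- Exercise <- AlcoholUse -> BMI
  P3: SleepHours <- Exercise <- Diet <- AlcoholUse -> BMI
  P4: SleepHours <- Exercise <- Diet -> BMI
That exhausts the simple backdoor paths. Count: 4.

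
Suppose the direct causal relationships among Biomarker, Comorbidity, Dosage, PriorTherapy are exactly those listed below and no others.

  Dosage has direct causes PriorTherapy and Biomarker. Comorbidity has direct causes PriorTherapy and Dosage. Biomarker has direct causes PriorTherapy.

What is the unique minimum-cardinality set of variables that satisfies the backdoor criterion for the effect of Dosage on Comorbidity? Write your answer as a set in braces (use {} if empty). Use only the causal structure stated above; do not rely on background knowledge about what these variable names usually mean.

Variables eligible for adjustment (non-descendants of Dosage, excluding Dosage and Comorbidity): {Biomarker, PriorTherapy}.
Backdoor paths from Dosage to Comorbidity:
  P1: Dosage <- PriorTherapy -> Comorbidity
  P2: Dosage <- Biomarker <- PriorTherapy -> Comorbidity
The empty set is not sufficient: P1 (Dosage <- PriorTherapy -> Comorbidity) has no collider blocking it and no conditioned non-collider, so it is open.
Try {PriorTherapy}:
  P1: blocked at fork node PriorTherapy ∈ conditioning set.
  P2: blocked at fork node PriorTherapy ∈ conditioning set.
{PriorTherapy} contains no descendant of Dosage and blocks every backdoor path.
No other singleton works — e.g. {Biomarker} leaves P1 open — so {PriorTherapy} is the unique smallest valid adjustment set.

{PriorTherapy}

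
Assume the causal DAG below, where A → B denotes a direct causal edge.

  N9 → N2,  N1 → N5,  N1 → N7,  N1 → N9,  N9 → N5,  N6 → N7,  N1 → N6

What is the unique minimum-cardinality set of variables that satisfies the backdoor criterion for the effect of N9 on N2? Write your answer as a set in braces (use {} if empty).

Variables eligible for adjustment (non-descendants of N9, excluding N9 and N2): {N1, N6, N7}.
Backdoor paths from N9 to N2:
  (none)
With no backdoor paths the empty set already satisfies the criterion, and it is trivially minimal.

{}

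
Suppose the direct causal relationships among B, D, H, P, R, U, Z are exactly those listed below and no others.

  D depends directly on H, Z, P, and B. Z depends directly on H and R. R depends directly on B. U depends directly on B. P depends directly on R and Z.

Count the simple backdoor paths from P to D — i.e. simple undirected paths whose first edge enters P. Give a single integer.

A backdoor path from P to D is any simple undirected path whose first edge points into P (i.e. leaves P via a parent).
Parents of P: {R, Z}.
Enumerating:
  P1: P <- R <- B -> D
  P2: P <- R -> Z <- H -> D
  P3: P <- R -> Z -> D
  P4: P <- Z <- H -> D
  P5: P <- Z <- R <- B -> D
  P6: P <- Z -> D
That exhausts the simple backdoor paths. Count: 6.

6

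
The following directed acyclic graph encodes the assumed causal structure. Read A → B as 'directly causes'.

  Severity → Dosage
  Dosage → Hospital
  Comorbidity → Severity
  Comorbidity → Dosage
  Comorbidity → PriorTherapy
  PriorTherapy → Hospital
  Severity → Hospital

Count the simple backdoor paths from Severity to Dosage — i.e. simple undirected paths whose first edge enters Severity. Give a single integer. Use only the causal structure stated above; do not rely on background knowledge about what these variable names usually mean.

2

A backdoor path from Severity to Dosage is any simple undirected path whose first edge points into Severity (i.e. leaves Severity via a parent).
Parents of Severity: {Comorbidity}.
Enumerating:
  P1: Severity <- Comorbidity -> PriorTherapy -> Hospital <- Dosage
  P2: Severity <- Comorbidity -> Dosage
That exhausts the simple backdoor paths. Count: 2.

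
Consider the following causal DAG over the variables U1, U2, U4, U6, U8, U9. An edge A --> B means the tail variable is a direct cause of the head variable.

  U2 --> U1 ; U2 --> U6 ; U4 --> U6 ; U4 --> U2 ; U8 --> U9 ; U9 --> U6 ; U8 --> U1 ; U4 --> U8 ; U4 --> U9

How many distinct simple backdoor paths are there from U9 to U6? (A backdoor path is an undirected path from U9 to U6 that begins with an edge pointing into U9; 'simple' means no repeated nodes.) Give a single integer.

A backdoor path from U9 to U6 is any simple undirected path whose first edge points into U9 (i.e. leaves U9 via a parent).
Parents of U9: {U4, U8}.
Enumerating:
  P1: U9 <- U4 -> U8 -> U1 <- U2 -> U6
  P2: U9 <- U4 -> U2 -> U6
  P3: U9 <- U4 -> U6
  P4: U9 <- U8 <- U4 -> U2 -> U6
  P5: U9 <- U8 <- U4 -> U6
  P6: U9 <- U8 -> U1 <- U2 <- U4 -> U6
  P7: U9 <- U8 -> U1 <- U2 -> U6
That exhausts the simple backdoor paths. Count: 7.

7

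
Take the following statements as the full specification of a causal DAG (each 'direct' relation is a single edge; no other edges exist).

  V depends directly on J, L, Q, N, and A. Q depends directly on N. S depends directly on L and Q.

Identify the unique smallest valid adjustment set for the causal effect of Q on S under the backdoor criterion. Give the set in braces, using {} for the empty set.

Variables eligible for adjustment (non-descendants of Q, excluding Q and S): {A, J, L, N}.
Backdoor paths from Q to S:
  P1: Q <- N -> V <- L -> S
Each backdoor path contains an unconditioned collider, so every path is already blocked with the empty conditioning set:
  P1: blocked at collider V (neither it nor any descendant is in the conditioning set).
The empty set is therefore the unique smallest valid set.

{}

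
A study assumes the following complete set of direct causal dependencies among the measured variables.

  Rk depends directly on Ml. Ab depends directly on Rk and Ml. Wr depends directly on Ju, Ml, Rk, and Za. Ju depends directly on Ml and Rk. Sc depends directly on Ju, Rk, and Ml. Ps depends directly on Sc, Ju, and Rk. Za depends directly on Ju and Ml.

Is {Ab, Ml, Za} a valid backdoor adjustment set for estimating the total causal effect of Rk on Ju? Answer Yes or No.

No

Backdoor paths from Rk to Ju (paths whose first edge points into Rk):
  P1: Rk <- Ml -> Ju
  P2: Rk <- Ml -> Sc <- Ju
  P3: Rk <- Ml -> Sc -> Ps <- Ju
  P4: Rk <- Ml -> Za <- Ju
  P5: Rk <- Ml -> Za -> Wr <- Ju
  P6: Rk <- Ml -> Wr <- Ju
  P7: Rk <- Ml -> Wr <- Za <- Ju
Condition 1 (no descendant of Rk in the set): FAILS — Ab and Za are descendants of Rk.
Condition 2 (every backdoor path blocked by {Ab, Ml, Za}):
  P1: blocked at fork node Ml ∈ conditioning set.
  P2: blocked at fork node Ml ∈ conditioning set.
  P3: blocked at fork node Ml ∈ conditioning set.
  P4: blocked at fork node Ml ∈ conditioning set.
  P5: blocked at fork node Ml ∈ conditioning set.
  P6: blocked at fork node Ml ∈ conditioning set.
  P7: blocked at fork node Ml ∈ conditioning set.
{Ab, Ml, Za} does not satisfy the backdoor criterion.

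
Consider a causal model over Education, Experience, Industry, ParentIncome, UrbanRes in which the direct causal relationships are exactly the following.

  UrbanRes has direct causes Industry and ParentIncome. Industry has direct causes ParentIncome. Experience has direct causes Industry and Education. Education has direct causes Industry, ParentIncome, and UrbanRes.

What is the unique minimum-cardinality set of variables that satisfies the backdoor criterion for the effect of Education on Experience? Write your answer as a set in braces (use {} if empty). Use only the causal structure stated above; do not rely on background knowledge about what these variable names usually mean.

{Industry}

Variables eligible for adjustment (non-descendants of Education, excluding Education and Experience): {Industry, ParentIncome, UrbanRes}.
Backdoor paths from Education to Experience:
  P1: Education <- ParentIncome -> Industry -> Experience
  P2: Education <- ParentIncome -> UrbanRes <- Industry -> Experience
  P3: Education <- Industry -> Experience
  P4: Education <- UrbanRes <- ParentIncome -> Industry -> Experience
  P5: Education <- UrbanRes <- Industry -> Experience
The empty set is not sufficient: P1 (Education <- ParentIncome -> Industry -> Experience) has no collider blocking it and no conditioned non-collider, so it is open.
Try {Industry}:
  P1: blocked at chain node Industry ∈ conditioning set.
  P2: blocked at collider UrbanRes (neither it nor any descendant is in the conditioning set).
  P3: blocked at fork node Industry ∈ conditioning set.
  P4: blocked at chain node Industry ∈ conditioning set.
  P5: blocked at fork node Industry ∈ conditioning set.
{Industry} contains no descendant of Education and blocks every backdoor path.
No other singleton works — e.g. {ParentIncome} leaves P3 open — so {Industry} is the unique smallest valid adjustment set.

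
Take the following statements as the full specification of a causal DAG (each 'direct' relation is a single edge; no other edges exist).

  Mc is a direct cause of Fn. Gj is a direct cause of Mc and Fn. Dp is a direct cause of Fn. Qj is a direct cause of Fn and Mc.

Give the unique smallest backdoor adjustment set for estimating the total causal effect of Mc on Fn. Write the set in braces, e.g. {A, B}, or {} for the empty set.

Variables eligible for adjustment (non-descendants of Mc, excluding Mc and Fn): {Dp, Gj, Qj}.
Backdoor paths from Mc to Fn:
  P1: Mc <- Qj -> Fn
  P2: Mc <- Gj -> Fn
The empty set is not sufficient: P1 (Mc <- Qj -> Fn) has no collider blocking it and no conditioned non-collider, so it is open.
Try {Gj, Qj}:
  P1: blocked at fork node Qj ∈ conditioning set.
  P2: blocked at fork node Gj ∈ conditioning set.
{Gj, Qj} contains no descendant of Mc and blocks every backdoor path.
Every element of {Gj, Qj} is needed (dropping Gj leaves P2 open; dropping Qj leaves P1 open), so no proper subset is valid.
Among all size-2 subsets of the eligible variables, only {Gj, Qj} blocks every backdoor path, so it is the unique smallest valid adjustment set.

{Gj, Qj}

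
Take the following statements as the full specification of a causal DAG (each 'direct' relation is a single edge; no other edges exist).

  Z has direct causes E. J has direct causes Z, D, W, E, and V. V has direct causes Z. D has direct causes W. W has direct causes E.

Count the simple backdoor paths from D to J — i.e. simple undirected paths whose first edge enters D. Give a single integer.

A backdoor path from D to J is any simple undirected path whose first edge points into D (i.e. leaves D via a parent).
Parents of D: {W}.
Enumerating:
  P1: D <- W <- E -> Z -> V -> J
  P2: D <- W <- E -> Z -> J
  P3: D <- W <- E -> J
  P4: D <- W -> J
That exhausts the simple backdoor paths. Count: 4.

4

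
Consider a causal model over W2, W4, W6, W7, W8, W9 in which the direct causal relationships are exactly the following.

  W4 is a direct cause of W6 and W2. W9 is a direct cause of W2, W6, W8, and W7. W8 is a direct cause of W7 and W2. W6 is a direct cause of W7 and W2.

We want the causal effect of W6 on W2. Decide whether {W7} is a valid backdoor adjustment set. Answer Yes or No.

No

Backdoor paths from W6 to W2 (paths whose first edge points into W6):
  P1: W6 <- W4 -> W2
  P2: W6 <- W9 -> W8 -> W2
  P3: W6 <- W9 -> W7 <- W8 -> W2
  P4: W6 <- W9 -> W2
Condition 1 (no descendant of W6 in the set): FAILS — W7 is a descendant of W6.
Condition 2 (every backdoor path blocked by {W7}):
  P1: open — no interior node is in the conditioning set.
  P2: open — no interior node is in the conditioning set.
  P3: open — collider(s) W7 are conditioned on (or have a conditioned descendant) and no non-collider on the path is in the set.
  P4: open — no interior node is in the conditioning set.
{W7} does not satisfy the backdoor criterion.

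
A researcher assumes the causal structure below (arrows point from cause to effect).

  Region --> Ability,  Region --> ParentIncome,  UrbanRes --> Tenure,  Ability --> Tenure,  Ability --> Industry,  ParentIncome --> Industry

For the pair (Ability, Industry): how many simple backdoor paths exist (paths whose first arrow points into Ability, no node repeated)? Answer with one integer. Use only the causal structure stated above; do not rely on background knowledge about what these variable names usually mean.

1

A backdoor path from Ability to Industry is any simple undirected path whose first edge points into Ability (i.e. leaves Ability via a parent).
Parents of Ability: {Region}.
Enumerating:
  P1: Ability <- Region -> ParentIncome -> Industry
That exhausts the simple backdoor paths. Count: 1.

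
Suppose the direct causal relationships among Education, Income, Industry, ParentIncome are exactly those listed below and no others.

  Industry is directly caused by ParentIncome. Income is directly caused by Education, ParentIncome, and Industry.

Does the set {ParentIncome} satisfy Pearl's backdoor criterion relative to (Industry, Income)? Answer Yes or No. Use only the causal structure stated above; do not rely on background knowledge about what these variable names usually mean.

Yes

Backdoor paths from Industry to Income (paths whose first edge points into Industry):
  P1: Industry <- ParentIncome -> Income
Condition 1 (no descendant of Industry in the set): holds — descendants of Industry are {Income}; none are in {ParentIncome}.
Condition 2 (every backdoor path blocked by {ParentIncome}):
  P1: blocked at fork node ParentIncome ∈ conditioning set.
{ParentIncome} satisfies the backdoor criterion.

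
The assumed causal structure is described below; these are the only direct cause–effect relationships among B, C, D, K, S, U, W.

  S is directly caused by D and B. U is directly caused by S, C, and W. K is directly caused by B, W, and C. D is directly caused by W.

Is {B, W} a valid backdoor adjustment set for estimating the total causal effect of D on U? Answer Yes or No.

Backdoor paths from D to U (paths whose first edge points into D):
  P1: D <- W -> K <- C -> U
  P2: D <- W -> K <- B -> S -> U
  P3: D <- W -> U
Condition 1 (no descendant of D in the set): holds — descendants of D are {S, U}; none are in {B, W}.
Condition 2 (every backdoor path blocked by {B, W}):
  P1: blocked at fork node W ∈ conditioning set.
  P2: blocked at fork node W ∈ conditioning set.
  P3: blocked at fork node W ∈ conditioning set.
{B, W} satisfies the backdoor criterion.

Yes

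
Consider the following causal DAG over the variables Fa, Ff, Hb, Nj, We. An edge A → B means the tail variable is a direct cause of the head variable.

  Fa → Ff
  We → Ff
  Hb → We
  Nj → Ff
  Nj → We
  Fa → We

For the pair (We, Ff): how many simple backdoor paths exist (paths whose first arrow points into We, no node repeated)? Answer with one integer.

2

A backdoor path from We to Ff is any simple undirected path whose first edge points into We (i.e. leaves We via a parent).
Parents of We: {Fa, Hb, Nj}.
Enumerating:
  P1: We <- Fa -> Ff
  P2: We <- Nj -> Ff
That exhausts the simple backdoor paths. Count: 2.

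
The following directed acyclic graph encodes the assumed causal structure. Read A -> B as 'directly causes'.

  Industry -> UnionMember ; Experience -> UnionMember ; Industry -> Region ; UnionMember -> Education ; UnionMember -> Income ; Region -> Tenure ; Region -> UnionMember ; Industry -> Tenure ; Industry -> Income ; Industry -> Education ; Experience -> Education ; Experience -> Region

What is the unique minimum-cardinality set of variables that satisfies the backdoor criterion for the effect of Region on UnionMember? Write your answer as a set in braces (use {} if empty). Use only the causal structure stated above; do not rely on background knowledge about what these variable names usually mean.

{Experience, Industry}

Variables eligible for adjustment (non-descendants of Region, excluding Region and UnionMember): {Experience, Industry}.
Backdoor paths from Region to UnionMember:
  P1: Region <- Experience -> UnionMember
  P2: Region <- Experience -> Education <- Industry -> UnionMember
  P3: Region <- Experience -> Education <- Industry -> Income <- UnionMember
  P4: Region <- Experience -> Education <- UnionMember
  P5: Region <- Industry -> UnionMember
  P6: Region <- Industry -> Education <- Experience -> UnionMember
  P7: Region <- Industry -> Education <- UnionMember
  P8: Region <- Industry -> Income <- UnionMember
The empty set is not sufficient: P1 (Region <- Experience -> UnionMember) has no collider blocking it and no conditioned non-collider, so it is open.
Try {Experience, Industry}:
  P1: blocked at fork node Experience ∈ conditioning set.
  P2: blocked at fork node Experience ∈ conditioning set.
  P3: blocked at fork node Experience ∈ conditioning set.
  P4: blocked at fork node Experience ∈ conditioning set.
  P5: blocked at fork node Industry ∈ conditioning set.
  P6: blocked at fork node Industry ∈ conditioning set.
  P7: blocked at fork node Industry ∈ conditioning set.
  P8: blocked at fork node Industry ∈ conditioning set.
{Experience, Industry} contains no descendant of Region and blocks every backdoor path.
Every element of {Experience, Industry} is needed (dropping Experience leaves P1 open; dropping Industry leaves P5 open), so no proper subset is valid.
Among all size-2 subsets of the eligible variables, only {Experience, Industry} blocks every backdoor path, so it is the unique smallest valid adjustment set.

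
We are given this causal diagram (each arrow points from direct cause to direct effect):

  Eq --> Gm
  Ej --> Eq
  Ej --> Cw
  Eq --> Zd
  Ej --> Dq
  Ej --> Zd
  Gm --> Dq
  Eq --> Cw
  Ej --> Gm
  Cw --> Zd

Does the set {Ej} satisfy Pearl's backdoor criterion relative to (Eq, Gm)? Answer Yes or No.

Yes

Backdoor paths from Eq to Gm (paths whose first edge points into Eq):
  P1: Eq <- Ej -> Gm
  P2: Eq <- Ej -> Dq <- Gm
Condition 1 (no descendant of Eq in the set): holds — descendants of Eq are {Cw, Dq, Gm, Zd}; none are in {Ej}.
Condition 2 (every backdoor path blocked by {Ej}):
  P1: blocked at fork node Ej ∈ conditioning set.
  P2: blocked at fork node Ej ∈ conditioning set.
{Ej} satisfies the backdoor criterion.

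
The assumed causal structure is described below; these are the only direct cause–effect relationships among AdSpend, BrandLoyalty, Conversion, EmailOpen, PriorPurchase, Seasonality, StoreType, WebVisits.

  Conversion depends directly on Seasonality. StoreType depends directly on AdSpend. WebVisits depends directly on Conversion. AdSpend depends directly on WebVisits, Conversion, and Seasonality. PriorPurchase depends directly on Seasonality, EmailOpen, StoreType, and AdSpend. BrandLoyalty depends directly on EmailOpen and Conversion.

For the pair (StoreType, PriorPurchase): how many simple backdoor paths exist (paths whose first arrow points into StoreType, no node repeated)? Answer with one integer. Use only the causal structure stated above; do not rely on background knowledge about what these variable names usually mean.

A backdoor path from StoreType to PriorPurchase is any simple undirected path whose first edge points into StoreType (i.e. leaves StoreType via a parent).
Parents of StoreType: {AdSpend}.
Enumerating:
  P1: StoreType <- AdSpend <- Seasonality -> Conversion -> BrandLoyalty <- EmailOpen -> PriorPurchase
  P2: StoreType <- AdSpend <- Seasonality -> PriorPurchase
  P3: StoreType <- AdSpend <- Conversion <- Seasonality -> PriorPurchase
  P4: StoreType <- AdSpend <- Conversion -> BrandLoyalty <- EmailOpen -> PriorPurchase
  P5: StoreType <- AdSpend <- WebVisits <- Conversion <- Seasonality -> PriorPurchase
  P6: StoreType <- AdSpend <- WebVisits <- Conversion -> BrandLoyalty <- EmailOpen -> PriorPurchase
  P7: StoreType <- AdSpend -> PriorPurchase
That exhausts the simple backdoor paths. Count: 7.

7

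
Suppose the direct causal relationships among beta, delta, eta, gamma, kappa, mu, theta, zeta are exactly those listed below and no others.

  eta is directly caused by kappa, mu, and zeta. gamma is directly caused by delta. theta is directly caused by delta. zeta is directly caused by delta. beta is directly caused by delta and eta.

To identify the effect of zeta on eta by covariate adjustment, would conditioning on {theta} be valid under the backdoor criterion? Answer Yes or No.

Yes

Backdoor paths from zeta to eta (paths whose first edge points into zeta):
  P1: zeta <- delta -> beta <- eta
Condition 1 (no descendant of zeta in the set): holds — descendants of zeta are {beta, eta}; none are in {theta}.
Condition 2 (every backdoor path blocked by {theta}):
  P1: blocked at collider beta (neither it nor any descendant is in the conditioning set).
{theta} satisfies the backdoor criterion.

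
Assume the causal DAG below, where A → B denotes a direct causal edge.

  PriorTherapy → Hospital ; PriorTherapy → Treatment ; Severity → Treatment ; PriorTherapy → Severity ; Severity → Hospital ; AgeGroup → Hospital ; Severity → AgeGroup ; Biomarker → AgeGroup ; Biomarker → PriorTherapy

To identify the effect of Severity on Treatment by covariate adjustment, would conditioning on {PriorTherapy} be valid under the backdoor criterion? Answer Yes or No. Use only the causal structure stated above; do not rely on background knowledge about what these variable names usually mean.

Backdoor paths from Severity to Treatment (paths whose first edge points into Severity):
  P1: Severity <- PriorTherapy -> Treatment
Condition 1 (no descendant of Severity in the set): holds — descendants of Severity are {AgeGroup, Hospital, Treatment}; none are in {PriorTherapy}.
Condition 2 (every backdoor path blocked by {PriorTherapy}):
  P1: blocked at fork node PriorTherapy ∈ conditioning set.
{PriorTherapy} satisfies the backdoor criterion.

Yes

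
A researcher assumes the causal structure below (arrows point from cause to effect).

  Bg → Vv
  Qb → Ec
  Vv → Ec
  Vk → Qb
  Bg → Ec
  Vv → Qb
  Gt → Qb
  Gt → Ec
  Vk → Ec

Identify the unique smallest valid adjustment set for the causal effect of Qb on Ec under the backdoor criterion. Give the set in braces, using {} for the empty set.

{Gt, Vk, Vv}

Variables eligible for adjustment (non-descendants of Qb, excluding Qb and Ec): {Bg, Gt, Vk, Vv}.
Backdoor paths from Qb to Ec:
  P1: Qb <- Gt -> Ec
  P2: Qb <- Vv <- Bg -> Ec
  P3: Qb <- Vv -> Ec
  P4: Qb <- Vk -> Ec
The empty set is not sufficient: P1 (Qb <- Gt -> Ec) has no collider blocking it and no conditioned non-collider, so it is open.
Try {Gt, Vk, Vv}:
  P1: blocked at fork node Gt ∈ conditioning set.
  P2: blocked at chain node Vv ∈ conditioning set.
  P3: blocked at fork node Vv ∈ conditioning set.
  P4: blocked at fork node Vk ∈ conditioning set.
{Gt, Vk, Vv} contains no descendant of Qb and blocks every backdoor path.
Every element of {Gt, Vk, Vv} is needed (dropping Gt leaves P1 open; dropping Vk leaves P4 open; dropping Vv leaves P2 open), so no proper subset is valid.
Among all size-3 subsets of the eligible variables, only {Gt, Vk, Vv} blocks every backdoor path, so it is the unique smallest valid adjustment set.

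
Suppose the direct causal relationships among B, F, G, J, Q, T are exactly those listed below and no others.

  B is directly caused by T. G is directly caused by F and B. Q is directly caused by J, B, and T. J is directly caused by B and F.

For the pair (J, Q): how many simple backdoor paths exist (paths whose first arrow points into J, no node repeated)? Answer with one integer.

A backdoor path from J to Q is any simple undirected path whose first edge points into J (i.e. leaves J via a parent).
Parents of J: {B, F}.
Enumerating:
  P1: J <- F -> G <- B <- T -> Q
  P2: J <- F -> G <- B -> Q
  P3: J <- B <- T -> Q
  P4: J <- B -> Q
That exhausts the simple backdoor paths. Count: 4.

4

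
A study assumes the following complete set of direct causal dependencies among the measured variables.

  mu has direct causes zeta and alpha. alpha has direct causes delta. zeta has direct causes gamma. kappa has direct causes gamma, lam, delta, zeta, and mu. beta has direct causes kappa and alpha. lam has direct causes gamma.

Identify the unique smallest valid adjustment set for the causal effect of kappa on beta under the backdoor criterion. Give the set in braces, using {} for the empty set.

Variables eligible for adjustment (non-descendants of kappa, excluding kappa and beta): {alpha, delta, gamma, lam, mu, zeta}.
Backdoor paths from kappa to beta:
  P1: kappa <- gamma -> zeta -> mu <- alpha -> beta
  P2: kappa <- zeta -> mu <- alpha -> beta
  P3: kappa <- delta -> alpha -> beta
  P4: kappa <- lam <- gamma -> zeta -> mu <- alpha -> beta
  P5: kappa <- mu <- alpha -> beta
The empty set is not sufficient: P3 (kappa <- delta -> alpha -> beta) has no collider blocking it and no conditioned non-collider, so it is open.
Try {alpha}:
  P1: blocked at collider mu (neither it nor any descendant is in the conditioning set).
  P2: blocked at collider mu (neither it nor any descendant is in the conditioning set).
  P3: blocked at chain node alpha ∈ conditioning set.
  P4: blocked at collider mu (neither it nor any descendant is in the conditioning set).
  P5: blocked at fork node alpha ∈ conditioning set.
{alpha} contains no descendant of kappa and blocks every backdoor path.
No other singleton works — e.g. {gamma} leaves P3 open — so {alpha} is the unique smallest valid adjustment set.

{alpha}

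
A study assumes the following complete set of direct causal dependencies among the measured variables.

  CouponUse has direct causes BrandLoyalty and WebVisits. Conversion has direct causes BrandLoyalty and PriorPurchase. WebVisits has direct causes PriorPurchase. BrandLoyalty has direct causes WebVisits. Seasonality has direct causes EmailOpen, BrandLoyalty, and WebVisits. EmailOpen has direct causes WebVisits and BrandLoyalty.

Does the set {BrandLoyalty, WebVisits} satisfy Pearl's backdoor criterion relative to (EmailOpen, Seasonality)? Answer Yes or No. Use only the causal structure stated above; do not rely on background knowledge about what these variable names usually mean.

Backdoor paths from EmailOpen to Seasonality (paths whose first edge points into EmailOpen):
  P1: EmailOpen <- WebVisits <- PriorPurchase -> Conversion <- BrandLoyalty -> Seasonality
  P2: EmailOpen <- WebVisits -> BrandLoyalty -> Seasonality
  P3: EmailOpen <- WebVisits -> CouponUse <- BrandLoyalty -> Seasonality
  P4: EmailOpen <- WebVisits -> Seasonality
  P5: EmailOpen <- BrandLoyalty <- WebVisits -> Seasonality
  P6: EmailOpen <- BrandLoyalty -> CouponUse <- WebVisits -> Seasonality
  P7: EmailOpen <- BrandLoyalty -> Conversion <- PriorPurchase -> WebVisits -> Seasonality
  P8: EmailOpen <- BrandLoyalty -> Seasonality
Condition 1 (no descendant of EmailOpen in the set): holds — descendants of EmailOpen are {Seasonality}; none are in {BrandLoyalty, WebVisits}.
Condition 2 (every backdoor path blocked by {BrandLoyalty, WebVisits}):
  P1: blocked at chain node WebVisits ∈ conditioning set.
  P2: blocked at fork node WebVisits ∈ conditioning set.
  P3: blocked at fork node WebVisits ∈ conditioning set.
  P4: blocked at fork node WebVisits ∈ conditioning set.
  P5: blocked at chain node BrandLoyalty ∈ conditioning set.
  P6: blocked at fork node BrandLoyalty ∈ conditioning set.
  P7: blocked at fork node BrandLoyalty ∈ conditioning set.
  P8: blocked at fork node BrandLoyalty ∈ conditioning set.
{BrandLoyalty, WebVisits} satisfies the backdoor criterion.

Yes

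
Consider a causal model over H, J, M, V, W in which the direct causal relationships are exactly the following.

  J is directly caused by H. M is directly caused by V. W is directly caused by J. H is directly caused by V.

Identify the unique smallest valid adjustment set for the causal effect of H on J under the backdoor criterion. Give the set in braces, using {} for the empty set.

Variables eligible for adjustment (non-descendants of H, excluding H and J): {M, V}.
Backdoor paths from H to J:
  (none)
With no backdoor paths the empty set already satisfies the criterion, and it is trivially minimal.

{}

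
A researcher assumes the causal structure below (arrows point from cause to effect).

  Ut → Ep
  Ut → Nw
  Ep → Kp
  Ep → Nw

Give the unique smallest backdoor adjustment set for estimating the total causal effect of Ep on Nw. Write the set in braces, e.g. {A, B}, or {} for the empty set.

{Ut}

Variables eligible for adjustment (non-descendants of Ep, excluding Ep and Nw): {Ut}.
Backdoor paths from Ep to Nw:
  P1: Ep <- Ut -> Nw
The empty set is not sufficient: P1 (Ep <- Ut -> Nw) has no collider blocking it and no conditioned non-collider, so it is open.
Try {Ut}:
  P1: blocked at fork node Ut ∈ conditioning set.
{Ut} contains no descendant of Ep and blocks every backdoor path.
{Ut} is the unique smallest valid adjustment set.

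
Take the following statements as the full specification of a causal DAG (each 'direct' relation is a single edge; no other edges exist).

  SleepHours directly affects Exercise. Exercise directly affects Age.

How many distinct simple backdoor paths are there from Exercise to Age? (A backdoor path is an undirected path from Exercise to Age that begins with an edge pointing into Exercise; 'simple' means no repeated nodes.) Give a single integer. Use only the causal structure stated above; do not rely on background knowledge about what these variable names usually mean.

0

A backdoor path from Exercise to Age is any simple undirected path whose first edge points into Exercise (i.e. leaves Exercise via a parent).
Parents of Exercise: {SleepHours}.
No simple path from any parent of Exercise reaches Age without revisiting Exercise, so there are no backdoor paths.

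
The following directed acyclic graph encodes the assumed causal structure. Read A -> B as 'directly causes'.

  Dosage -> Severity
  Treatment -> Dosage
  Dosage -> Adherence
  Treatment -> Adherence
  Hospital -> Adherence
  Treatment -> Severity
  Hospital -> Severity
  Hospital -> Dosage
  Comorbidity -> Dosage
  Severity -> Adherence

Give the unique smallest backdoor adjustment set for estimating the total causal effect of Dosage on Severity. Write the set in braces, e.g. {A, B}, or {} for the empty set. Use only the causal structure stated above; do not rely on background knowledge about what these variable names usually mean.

{Hospital, Treatment}

Variables eligible for adjustment (non-descendants of Dosage, excluding Dosage and Severity): {Comorbidity, Hospital, Treatment}.
Backdoor paths from Dosage to Severity:
  P1: Dosage <- Treatment -> Severity
  P2: Dosage <- Treatment -> Adherence <- Hospital -> Severity
  P3: Dosage <- Treatment -> Adherence <- Severity
  P4: Dosage <- Hospital -> Severity
  P5: Dosage <- Hospital -> Adherence <- Treatment -> Severity
  P6: Dosage <- Hospital -> Adherence <- Severity
The empty set is not sufficient: P1 (Dosage <- Treatment -> Severity) has no collider blocking it and no conditioned non-collider, so it is open.
Try {Hospital, Treatment}:
  P1: blocked at fork node Treatment ∈ conditioning set.
  P2: blocked at fork node Treatment ∈ conditioning set.
  P3: blocked at fork node Treatment ∈ conditioning set.
  P4: blocked at fork node Hospital ∈ conditioning set.
  P5: blocked at fork node Hospital ∈ conditioning set.
  P6: blocked at fork node Hospital ∈ conditioning set.
{Hospital, Treatment} contains no descendant of Dosage and blocks every backdoor path.
Every element of {Hospital, Treatment} is needed (dropping Hospital leaves P4 open; dropping Treatment leaves P1 open), so no proper subset is valid.
Among all size-2 subsets of the eligible variables, only {Hospital, Treatment} blocks every backdoor path, so it is the unique smallest valid adjustment set.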